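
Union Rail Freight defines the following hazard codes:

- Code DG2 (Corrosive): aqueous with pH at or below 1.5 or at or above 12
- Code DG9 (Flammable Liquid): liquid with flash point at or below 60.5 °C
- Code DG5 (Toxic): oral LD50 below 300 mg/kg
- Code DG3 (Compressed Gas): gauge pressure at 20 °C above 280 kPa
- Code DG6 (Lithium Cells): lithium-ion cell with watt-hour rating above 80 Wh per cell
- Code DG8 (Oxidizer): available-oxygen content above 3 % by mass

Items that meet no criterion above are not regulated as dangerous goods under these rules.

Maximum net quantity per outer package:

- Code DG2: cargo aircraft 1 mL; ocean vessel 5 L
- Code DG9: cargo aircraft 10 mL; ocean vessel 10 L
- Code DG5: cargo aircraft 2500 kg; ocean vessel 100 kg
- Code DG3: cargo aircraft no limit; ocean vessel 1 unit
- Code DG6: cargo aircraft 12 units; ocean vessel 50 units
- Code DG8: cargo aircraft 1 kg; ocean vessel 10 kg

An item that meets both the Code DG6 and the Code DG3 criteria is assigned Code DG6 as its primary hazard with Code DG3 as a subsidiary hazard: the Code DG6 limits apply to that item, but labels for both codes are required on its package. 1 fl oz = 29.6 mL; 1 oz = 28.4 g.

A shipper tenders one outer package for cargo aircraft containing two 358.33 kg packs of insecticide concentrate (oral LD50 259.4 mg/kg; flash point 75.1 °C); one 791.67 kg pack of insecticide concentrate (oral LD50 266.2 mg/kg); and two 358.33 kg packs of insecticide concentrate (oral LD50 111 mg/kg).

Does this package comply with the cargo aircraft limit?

The insecticide concentrate has oral LD50 259.4 mg/kg, which is < 300 mg/kg, so it is Code DG5 (Toxic).
Insecticide concentrate: oral LD50 266.2 mg/kg < 300 mg/kg → Code DG5 (Toxic).
Oral LD50 111 mg/kg meets the Code DG5 criterion (Toxic), so the insecticide concentrate is Code DG5.
Code DG5 net quantity: (two 358.33 kg packs = 716.66 kg) + 791.67 kg + (two 358.33 kg packs = 716.66 kg) = 2224.99 kg.
2224.99 kg is within the cargo aircraft limit of 2500 kg for Code DG5.

Yes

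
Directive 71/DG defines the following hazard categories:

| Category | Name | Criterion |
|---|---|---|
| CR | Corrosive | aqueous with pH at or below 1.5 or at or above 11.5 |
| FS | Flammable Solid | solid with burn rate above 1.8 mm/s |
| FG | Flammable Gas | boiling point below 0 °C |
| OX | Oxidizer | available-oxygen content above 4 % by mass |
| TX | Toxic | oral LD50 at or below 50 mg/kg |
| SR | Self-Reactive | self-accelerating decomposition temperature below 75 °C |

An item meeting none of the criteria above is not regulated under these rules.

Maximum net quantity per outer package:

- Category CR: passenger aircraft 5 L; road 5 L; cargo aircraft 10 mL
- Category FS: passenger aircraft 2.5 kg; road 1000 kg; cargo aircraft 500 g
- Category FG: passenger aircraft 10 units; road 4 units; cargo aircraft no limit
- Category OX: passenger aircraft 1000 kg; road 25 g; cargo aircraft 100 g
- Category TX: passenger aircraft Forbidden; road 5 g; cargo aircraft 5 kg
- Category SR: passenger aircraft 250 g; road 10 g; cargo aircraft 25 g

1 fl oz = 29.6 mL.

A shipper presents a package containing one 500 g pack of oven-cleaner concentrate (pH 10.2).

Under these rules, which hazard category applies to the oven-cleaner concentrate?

pH 10.2 is between 1.5 and 11.5, so Category CR does not apply.
No criterion is met, so the item is not regulated.

Not regulated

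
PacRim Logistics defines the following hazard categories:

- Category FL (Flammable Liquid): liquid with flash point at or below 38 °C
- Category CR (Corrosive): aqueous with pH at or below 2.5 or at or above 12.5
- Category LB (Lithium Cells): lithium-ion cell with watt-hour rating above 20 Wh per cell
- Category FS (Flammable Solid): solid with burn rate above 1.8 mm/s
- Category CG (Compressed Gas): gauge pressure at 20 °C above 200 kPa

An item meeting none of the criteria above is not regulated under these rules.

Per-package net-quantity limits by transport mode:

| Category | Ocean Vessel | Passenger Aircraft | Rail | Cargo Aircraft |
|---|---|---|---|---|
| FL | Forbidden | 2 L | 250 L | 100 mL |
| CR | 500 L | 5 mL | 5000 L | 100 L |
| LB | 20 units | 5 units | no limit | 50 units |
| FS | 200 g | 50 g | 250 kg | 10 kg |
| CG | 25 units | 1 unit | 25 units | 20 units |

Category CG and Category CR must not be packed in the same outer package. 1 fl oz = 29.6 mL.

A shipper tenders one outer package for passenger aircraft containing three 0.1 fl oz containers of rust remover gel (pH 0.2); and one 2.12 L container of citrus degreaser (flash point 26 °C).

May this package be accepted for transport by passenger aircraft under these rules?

pH 0.2 meets the Category CR criterion (Corrosive), so the rust remover gel is Category CR.
The citrus degreaser has flash point 26 °C, which is ≤ 38 °C, so it is Category FL (Flammable Liquid).
Category CR quantity: three 0.1 fl oz containers = 8.88 mL.
8.88 mL exceeds the passenger aircraft limit of 5 mL for Category CR.
Category FL quantity: 2.12 L.
That exceeds the Category FL passenger aircraft limit of 2 L.
The segregation rule (Category CG with Category CR) does not apply to Category CR with Category FL.

No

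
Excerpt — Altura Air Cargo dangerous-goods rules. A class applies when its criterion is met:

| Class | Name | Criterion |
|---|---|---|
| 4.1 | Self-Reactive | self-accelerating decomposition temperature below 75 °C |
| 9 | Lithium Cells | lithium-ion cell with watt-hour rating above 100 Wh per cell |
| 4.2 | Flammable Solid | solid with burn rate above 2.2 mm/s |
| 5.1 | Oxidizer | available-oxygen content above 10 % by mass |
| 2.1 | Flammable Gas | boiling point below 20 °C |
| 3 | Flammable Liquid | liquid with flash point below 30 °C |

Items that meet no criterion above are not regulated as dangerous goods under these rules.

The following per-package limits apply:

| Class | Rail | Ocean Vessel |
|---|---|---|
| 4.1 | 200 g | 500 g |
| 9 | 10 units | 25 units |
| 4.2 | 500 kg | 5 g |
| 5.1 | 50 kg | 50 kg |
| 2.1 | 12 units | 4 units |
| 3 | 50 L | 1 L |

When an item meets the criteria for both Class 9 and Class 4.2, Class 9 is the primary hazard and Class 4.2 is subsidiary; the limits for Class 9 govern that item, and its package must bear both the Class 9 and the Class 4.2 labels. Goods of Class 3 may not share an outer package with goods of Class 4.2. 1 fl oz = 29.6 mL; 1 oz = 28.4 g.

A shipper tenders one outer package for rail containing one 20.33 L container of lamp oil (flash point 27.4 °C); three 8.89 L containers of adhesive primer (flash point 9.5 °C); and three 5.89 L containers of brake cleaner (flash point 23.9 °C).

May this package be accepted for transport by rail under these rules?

Lamp oil: flash point 27.4 °C < 30 °C → Class 3 (Flammable Liquid).
Adhesive primer: flash point 9.5 °C < 30 °C → Class 3 (Flammable Liquid).
The brake cleaner has flash point 23.9 °C, which is < 30 °C, so it is Class 3 (Flammable Liquid).
Total Class 3: 20.33 L + (three 8.89 L containers = 26.67 L) + (three 5.89 L containers = 17.67 L) = 64.67 L.
That exceeds the Class 3 rail limit of 50 L.

No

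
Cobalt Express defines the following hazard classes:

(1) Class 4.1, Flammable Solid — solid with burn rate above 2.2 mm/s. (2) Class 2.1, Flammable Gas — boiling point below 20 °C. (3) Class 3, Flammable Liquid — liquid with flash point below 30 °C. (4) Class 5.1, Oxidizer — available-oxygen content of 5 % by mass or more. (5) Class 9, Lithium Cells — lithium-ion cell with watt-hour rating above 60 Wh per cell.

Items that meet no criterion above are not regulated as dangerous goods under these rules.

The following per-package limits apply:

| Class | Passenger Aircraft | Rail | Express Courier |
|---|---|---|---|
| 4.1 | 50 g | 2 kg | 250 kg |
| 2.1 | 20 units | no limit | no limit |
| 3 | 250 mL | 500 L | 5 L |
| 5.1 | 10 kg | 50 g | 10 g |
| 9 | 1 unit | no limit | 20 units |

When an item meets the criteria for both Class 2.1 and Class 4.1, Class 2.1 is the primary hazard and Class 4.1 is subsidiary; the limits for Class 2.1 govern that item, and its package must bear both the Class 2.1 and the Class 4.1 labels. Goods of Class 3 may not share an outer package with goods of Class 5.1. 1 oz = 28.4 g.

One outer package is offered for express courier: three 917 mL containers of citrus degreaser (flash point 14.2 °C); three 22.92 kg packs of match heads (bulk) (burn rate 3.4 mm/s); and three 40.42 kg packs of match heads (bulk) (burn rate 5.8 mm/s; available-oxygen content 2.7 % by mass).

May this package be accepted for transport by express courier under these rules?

Yes

Flash point 14.2 °C meets the Class 3 criterion (Flammable Liquid), so the citrus degreaser is Class 3.
Burn rate 3.4 mm/s meets the Class 4.1 criterion (Flammable Solid), so the match heads (bulk) are Class 4.1.
The match heads (bulk) have burn rate 5.8 mm/s, which is > 2.2 mm/s, so they are Class 4.1 (Flammable Solid).
Total Class 4.1: (three 22.92 kg packs = 68.76 kg) + (three 40.42 kg packs = 121.26 kg) = 190.02 kg.
190.02 kg is within the express courier limit of 250 kg for Class 4.1.
Class 3 quantity: three 917 mL containers = 2.751 L.
That is within the Class 3 express courier limit of 5 L.
The segregation rule (Class 3 with Class 5.1) does not apply to Class 4.1 with Class 3.
Every hazard class is within its express courier limit and no segregation rule is violated.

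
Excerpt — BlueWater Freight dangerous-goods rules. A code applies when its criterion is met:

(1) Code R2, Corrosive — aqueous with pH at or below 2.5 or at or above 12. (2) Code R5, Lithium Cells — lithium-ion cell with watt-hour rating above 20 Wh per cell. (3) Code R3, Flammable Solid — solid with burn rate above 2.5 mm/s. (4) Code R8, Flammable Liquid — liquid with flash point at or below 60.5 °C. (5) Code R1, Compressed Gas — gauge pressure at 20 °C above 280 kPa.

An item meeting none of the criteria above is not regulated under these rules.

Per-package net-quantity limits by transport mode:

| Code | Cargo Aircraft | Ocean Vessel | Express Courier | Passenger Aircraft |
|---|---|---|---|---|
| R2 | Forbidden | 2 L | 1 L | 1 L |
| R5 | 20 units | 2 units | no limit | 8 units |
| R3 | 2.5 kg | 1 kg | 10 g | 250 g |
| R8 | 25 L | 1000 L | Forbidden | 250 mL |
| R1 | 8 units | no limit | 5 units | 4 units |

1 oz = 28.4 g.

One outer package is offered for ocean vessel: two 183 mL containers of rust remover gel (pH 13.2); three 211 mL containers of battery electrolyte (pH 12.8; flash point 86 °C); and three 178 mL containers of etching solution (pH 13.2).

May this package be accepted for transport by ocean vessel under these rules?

pH 13.2 meets the Code R2 criterion (Corrosive), so the rust remover gel is Code R2.
The battery electrolyte has pH 12.8, which is ≥ 12, so it is Code R2 (Corrosive).
The etching solution has pH 13.2, which is ≥ 12, so it is Code R2 (Corrosive).
Code R2 net quantity: (two 183 mL containers = 366 mL) + (three 211 mL containers = 633 mL) + (three 178 mL containers = 534 mL) = 1.533 L.
1.533 L is within the ocean vessel limit of 2 L for Code R2.

Yes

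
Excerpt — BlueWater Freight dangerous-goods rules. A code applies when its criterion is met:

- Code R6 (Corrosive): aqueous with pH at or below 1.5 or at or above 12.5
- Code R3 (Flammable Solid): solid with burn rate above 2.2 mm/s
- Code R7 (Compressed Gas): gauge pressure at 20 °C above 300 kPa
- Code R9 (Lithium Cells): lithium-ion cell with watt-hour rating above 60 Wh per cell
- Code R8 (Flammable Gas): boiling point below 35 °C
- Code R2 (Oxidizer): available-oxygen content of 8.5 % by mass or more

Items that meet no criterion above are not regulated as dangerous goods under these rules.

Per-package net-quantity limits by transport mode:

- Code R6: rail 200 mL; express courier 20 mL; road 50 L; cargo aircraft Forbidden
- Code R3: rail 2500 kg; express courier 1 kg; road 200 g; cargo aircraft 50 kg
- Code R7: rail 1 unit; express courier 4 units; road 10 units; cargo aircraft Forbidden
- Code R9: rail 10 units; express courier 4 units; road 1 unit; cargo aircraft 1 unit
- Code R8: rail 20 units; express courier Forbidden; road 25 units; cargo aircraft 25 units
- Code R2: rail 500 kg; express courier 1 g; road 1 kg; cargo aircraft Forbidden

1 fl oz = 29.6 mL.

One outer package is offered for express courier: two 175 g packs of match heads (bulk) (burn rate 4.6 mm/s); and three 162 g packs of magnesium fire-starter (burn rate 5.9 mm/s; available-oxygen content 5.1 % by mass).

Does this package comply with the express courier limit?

The match heads (bulk) have burn rate 4.6 mm/s, which is > 2.2 mm/s, so they are Code R3 (Flammable Solid).
The magnesium fire-starter has burn rate 5.9 mm/s, which is > 2.2 mm/s, so it is Code R3 (Flammable Solid).
Code R3 net quantity: (two 175 g packs = 350 g) + (three 162 g packs = 486 g) = 836 g.
836 g ≤ 1 kg (express courier limit, Code R3) — within limit.

Yes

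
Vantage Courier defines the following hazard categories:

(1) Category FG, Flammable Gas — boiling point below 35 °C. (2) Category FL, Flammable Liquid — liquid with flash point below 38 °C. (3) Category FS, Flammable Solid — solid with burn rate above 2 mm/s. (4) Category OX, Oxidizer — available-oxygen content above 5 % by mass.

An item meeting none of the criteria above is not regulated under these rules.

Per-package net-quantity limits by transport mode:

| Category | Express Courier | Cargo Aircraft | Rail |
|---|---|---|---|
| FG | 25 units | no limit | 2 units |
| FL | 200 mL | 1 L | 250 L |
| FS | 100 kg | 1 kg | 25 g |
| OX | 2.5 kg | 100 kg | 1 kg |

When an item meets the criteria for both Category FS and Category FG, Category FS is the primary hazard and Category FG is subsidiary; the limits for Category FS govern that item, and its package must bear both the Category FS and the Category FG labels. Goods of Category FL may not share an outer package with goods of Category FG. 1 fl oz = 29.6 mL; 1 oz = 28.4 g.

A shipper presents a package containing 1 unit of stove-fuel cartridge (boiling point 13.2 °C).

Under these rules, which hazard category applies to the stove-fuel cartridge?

The stove-fuel cartridge has boiling point 13.2 °C, which is < 35 °C, so it is Category FG (Flammable Gas).

Category FG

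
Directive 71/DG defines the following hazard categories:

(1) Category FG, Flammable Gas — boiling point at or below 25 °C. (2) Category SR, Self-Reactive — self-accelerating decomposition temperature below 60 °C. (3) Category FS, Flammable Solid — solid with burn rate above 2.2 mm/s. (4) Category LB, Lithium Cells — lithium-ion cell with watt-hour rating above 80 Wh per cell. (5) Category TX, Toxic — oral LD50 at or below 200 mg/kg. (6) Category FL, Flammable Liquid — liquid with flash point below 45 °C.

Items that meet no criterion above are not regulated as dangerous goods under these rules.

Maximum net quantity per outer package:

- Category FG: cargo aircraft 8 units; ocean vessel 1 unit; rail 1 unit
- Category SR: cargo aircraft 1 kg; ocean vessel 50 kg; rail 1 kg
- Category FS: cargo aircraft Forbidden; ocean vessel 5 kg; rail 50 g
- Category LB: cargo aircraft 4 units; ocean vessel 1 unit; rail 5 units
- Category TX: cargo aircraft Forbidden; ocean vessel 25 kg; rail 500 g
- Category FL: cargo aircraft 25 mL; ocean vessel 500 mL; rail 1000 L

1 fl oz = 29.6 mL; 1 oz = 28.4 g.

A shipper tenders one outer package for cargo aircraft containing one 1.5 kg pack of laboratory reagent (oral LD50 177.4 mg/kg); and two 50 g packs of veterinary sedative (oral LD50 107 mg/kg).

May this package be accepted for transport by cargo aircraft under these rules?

No

With oral LD50 177.4 mg/kg (≤ 200 mg/kg), the laboratory reagent falls in Category TX.
Oral LD50 107 mg/kg meets the Category TX criterion (Toxic), so the veterinary sedative is Category TX.
Category TX net quantity: 1.5 kg + (two 50 g packs = 100 g) = 1.6 kg.
By cargo aircraft, Category TX is Forbidden regardless of quantity.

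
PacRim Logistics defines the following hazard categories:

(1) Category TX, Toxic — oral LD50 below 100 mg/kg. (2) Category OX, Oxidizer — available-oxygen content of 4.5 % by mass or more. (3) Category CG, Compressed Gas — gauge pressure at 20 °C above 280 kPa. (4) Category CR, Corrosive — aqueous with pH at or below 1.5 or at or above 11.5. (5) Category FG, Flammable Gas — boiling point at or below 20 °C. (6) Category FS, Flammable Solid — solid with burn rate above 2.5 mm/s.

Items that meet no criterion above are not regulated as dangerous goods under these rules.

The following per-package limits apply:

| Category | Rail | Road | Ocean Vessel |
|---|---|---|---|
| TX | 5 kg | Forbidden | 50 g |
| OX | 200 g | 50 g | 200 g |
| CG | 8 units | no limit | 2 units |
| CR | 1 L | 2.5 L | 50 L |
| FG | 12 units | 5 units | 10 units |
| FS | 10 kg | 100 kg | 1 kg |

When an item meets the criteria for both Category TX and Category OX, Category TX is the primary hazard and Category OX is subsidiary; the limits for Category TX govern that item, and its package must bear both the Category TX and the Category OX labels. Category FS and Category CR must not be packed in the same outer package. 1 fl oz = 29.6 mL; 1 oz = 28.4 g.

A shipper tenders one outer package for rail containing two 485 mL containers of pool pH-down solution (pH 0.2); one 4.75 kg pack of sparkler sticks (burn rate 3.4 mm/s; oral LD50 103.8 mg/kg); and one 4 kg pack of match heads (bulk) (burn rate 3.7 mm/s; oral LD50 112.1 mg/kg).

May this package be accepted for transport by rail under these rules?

pH 0.2 meets the Category CR criterion (Corrosive), so the pool pH-down solution is Category CR.
With burn rate 3.4 mm/s (> 2.5 mm/s), the sparkler sticks fall in Category FS.
With burn rate 3.7 mm/s (> 2.5 mm/s), the match heads (bulk) fall in Category FS.
Total Category FS: 4.75 kg + 4 kg = 8.75 kg.
That is within the Category FS rail limit of 10 kg.
Category CR quantity: two 485 mL containers = 970 mL.
970 mL ≤ 1 L (rail limit, Category CR) — within limit.
Category FS and Category CR may not share an outer package.

No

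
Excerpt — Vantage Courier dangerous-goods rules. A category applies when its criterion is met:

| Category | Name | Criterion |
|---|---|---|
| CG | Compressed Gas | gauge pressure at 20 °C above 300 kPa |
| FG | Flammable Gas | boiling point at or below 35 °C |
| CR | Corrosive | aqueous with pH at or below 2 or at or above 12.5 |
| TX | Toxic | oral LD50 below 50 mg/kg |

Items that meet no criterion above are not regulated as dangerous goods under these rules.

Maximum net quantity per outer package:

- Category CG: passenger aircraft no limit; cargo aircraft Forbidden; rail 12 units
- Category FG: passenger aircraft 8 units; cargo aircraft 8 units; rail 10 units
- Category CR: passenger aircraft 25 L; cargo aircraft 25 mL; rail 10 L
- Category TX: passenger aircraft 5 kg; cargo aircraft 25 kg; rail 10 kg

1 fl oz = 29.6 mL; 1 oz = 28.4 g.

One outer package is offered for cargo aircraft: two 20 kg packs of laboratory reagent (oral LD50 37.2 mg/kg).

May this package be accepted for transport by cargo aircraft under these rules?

With oral LD50 37.2 mg/kg (< 50 mg/kg), the laboratory reagent falls in Category TX.
Category TX quantity: two 20 kg packs = 40 kg.
40 kg exceeds the cargo aircraft limit of 25 kg for Category TX.

No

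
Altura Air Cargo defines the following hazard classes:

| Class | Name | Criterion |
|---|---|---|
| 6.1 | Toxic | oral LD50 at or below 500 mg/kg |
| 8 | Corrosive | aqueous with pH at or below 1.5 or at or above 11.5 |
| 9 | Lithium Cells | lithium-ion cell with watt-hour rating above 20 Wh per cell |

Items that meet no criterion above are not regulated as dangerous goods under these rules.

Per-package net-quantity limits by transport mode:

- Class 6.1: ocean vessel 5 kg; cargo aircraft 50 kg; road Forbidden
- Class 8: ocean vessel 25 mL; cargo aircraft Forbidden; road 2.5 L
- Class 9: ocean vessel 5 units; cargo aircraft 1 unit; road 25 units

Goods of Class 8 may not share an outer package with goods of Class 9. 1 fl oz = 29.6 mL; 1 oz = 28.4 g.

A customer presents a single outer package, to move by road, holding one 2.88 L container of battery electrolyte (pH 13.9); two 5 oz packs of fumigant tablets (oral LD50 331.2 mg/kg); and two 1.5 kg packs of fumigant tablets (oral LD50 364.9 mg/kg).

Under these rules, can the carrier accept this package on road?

With pH 13.9 (≥ 11.5), the battery electrolyte falls in Class 8.
Fumigant tablets: oral LD50 331.2 mg/kg ≤ 500 mg/kg → Class 6.1 (Toxic).
The fumigant tablets have oral LD50 364.9 mg/kg, which is ≤ 500 mg/kg, so they are Class 6.1 (Toxic).
Total Class 6.1: (two 5 oz packs = 284 g) + (two 1.5 kg packs = 3 kg) = 3.284 kg.
Class 6.1 is Forbidden by road.
Class 8 quantity: 2.88 L.
2.88 L > 2.5 L (road limit, Class 8) — over the limit.
The segregation rule (Class 8 with Class 9) does not apply to Class 6.1 with Class 8.

No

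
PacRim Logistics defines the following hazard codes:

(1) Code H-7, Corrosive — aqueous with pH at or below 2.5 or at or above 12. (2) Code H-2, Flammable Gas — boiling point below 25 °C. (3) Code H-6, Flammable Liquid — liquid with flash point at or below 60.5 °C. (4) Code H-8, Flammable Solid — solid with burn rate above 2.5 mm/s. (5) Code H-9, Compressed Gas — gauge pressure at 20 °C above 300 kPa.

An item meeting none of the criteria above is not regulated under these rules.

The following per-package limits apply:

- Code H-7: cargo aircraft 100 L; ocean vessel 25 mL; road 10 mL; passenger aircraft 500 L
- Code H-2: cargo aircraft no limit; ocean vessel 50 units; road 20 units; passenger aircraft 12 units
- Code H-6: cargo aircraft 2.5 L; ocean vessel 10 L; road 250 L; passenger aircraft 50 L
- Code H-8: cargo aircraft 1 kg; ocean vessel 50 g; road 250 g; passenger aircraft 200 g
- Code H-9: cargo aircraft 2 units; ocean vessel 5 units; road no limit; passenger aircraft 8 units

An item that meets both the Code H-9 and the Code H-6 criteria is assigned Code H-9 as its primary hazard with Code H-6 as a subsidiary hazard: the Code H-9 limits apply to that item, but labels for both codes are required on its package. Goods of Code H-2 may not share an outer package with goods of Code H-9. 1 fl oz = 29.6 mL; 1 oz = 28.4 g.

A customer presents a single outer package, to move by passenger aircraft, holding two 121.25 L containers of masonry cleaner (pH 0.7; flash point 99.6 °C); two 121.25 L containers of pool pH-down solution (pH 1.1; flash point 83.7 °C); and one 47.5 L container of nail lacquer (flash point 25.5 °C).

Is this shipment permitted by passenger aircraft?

The masonry cleaner has pH 0.7, which is ≤ 2.5, so it is Code H-7 (Corrosive).
pH 1.1 meets the Code H-7 criterion (Corrosive), so the pool pH-down solution is Code H-7.
Nail lacquer: flash point 25.5 °C ≤ 60.5 °C → Code H-6 (Flammable Liquid).
Code H-7 net quantity: (two 121.25 L containers = 242.5 L) + (two 121.25 L containers = 242.5 L) = 485 L.
485 L is within the passenger aircraft limit of 500 L for Code H-7.
Code H-6 quantity: 47.5 L.
47.5 L is within the passenger aircraft limit of 50 L for Code H-6.
The segregation rule (Code H-2 with Code H-9) does not apply to Code H-7 with Code H-6.
Every hazard code is within its passenger aircraft limit and no segregation rule is violated.

Yes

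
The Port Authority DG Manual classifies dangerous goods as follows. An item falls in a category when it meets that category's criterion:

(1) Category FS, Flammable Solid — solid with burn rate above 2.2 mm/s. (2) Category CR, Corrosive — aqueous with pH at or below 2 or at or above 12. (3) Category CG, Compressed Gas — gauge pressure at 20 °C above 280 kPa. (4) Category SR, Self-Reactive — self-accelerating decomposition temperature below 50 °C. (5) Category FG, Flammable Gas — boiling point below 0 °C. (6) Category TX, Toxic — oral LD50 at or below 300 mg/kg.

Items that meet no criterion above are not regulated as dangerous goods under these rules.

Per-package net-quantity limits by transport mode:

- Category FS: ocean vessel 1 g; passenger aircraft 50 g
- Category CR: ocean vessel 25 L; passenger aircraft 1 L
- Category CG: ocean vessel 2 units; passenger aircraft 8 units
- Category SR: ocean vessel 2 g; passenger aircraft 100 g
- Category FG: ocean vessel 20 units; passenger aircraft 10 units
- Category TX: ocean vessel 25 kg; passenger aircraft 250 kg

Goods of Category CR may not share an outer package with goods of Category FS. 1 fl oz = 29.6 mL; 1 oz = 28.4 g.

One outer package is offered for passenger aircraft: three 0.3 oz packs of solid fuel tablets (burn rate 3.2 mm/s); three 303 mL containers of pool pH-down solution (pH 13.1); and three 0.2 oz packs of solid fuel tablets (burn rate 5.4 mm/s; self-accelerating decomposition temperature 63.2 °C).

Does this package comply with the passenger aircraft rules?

The solid fuel tablets have burn rate 3.2 mm/s, which is > 2.2 mm/s, so they are Category FS (Flammable Solid).
The pool pH-down solution has pH 13.1, which is ≥ 12, so it is Category CR (Corrosive).
The solid fuel tablets have burn rate 5.4 mm/s, which is > 2.2 mm/s, so they are Category FS (Flammable Solid).
Category CR quantity: three 303 mL containers = 909 mL.
909 mL ≤ 1 L (passenger aircraft limit, Category CR) — within limit.
Total Category FS: (three 0.3 oz packs = 25.56 g) + (three 0.2 oz packs = 17.04 g) = 42.6 g.
42.6 g is within the passenger aircraft limit of 50 g for Category FS.
Category CR and Category FS may not share an outer package.

No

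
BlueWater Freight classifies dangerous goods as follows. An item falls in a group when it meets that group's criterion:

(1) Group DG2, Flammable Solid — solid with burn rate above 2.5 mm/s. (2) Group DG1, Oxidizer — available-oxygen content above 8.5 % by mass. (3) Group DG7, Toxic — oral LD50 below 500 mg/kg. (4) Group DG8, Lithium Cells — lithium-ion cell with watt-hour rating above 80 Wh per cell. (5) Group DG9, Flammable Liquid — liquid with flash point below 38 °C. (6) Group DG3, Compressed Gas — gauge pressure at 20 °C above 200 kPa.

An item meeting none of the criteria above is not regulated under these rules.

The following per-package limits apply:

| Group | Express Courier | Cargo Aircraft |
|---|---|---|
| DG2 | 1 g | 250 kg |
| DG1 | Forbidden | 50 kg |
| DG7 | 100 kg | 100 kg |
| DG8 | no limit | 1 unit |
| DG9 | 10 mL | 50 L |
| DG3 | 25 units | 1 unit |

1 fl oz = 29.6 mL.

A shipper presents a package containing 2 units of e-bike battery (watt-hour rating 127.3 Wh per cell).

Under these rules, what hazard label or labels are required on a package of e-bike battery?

With watt-hour rating 127.3 Wh per cell (> 80 Wh per cell), the e-bike battery falls in Group DG8.
Only the Group DG8 label is required.

Group DG8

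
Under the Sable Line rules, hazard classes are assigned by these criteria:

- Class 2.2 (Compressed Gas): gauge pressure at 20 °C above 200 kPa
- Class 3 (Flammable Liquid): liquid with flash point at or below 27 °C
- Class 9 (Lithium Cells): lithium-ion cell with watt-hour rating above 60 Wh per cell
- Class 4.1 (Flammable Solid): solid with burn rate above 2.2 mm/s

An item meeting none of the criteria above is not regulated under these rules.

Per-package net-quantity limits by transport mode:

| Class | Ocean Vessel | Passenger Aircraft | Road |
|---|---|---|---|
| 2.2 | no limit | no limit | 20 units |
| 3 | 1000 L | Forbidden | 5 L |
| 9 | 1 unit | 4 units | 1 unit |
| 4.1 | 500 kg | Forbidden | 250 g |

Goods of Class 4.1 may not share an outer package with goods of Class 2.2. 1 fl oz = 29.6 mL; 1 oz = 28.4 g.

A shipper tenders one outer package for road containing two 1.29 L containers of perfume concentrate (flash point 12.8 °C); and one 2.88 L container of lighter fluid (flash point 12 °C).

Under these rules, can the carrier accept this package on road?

No

The perfume concentrate has flash point 12.8 °C, which is ≤ 27 °C, so it is Class 3 (Flammable Liquid).
Lighter fluid: flash point 12 °C ≤ 27 °C → Class 3 (Flammable Liquid).
Total Class 3: (two 1.29 L containers = 2.58 L) + 2.88 L = 5.46 L.
That exceeds the Class 3 road limit of 5 L.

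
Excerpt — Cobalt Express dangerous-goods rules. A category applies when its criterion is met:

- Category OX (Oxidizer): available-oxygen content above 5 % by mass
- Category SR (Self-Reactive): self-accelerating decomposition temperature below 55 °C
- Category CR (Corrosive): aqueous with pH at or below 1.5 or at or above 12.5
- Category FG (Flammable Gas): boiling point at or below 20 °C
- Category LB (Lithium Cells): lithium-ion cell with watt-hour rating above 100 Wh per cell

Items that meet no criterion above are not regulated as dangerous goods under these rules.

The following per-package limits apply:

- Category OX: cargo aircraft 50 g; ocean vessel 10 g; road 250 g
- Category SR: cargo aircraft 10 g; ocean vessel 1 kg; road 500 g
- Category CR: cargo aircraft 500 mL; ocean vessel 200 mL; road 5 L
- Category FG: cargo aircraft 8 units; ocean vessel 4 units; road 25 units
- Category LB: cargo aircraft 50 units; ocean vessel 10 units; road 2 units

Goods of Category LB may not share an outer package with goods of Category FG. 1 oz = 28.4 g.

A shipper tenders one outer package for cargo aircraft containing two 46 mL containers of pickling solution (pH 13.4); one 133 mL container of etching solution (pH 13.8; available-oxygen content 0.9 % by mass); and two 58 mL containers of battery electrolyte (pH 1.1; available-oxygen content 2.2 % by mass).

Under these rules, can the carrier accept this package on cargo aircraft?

Yes

pH 13.4 meets the Category CR criterion (Corrosive), so the pickling solution is Category CR.
The etching solution has pH 13.8, which is ≥ 12.5, so it is Category CR (Corrosive).
The battery electrolyte has pH 1.1, which is ≤ 1.5, so it is Category CR (Corrosive).
Category CR net quantity: (two 46 mL containers = 92 mL) + 133 mL + (two 58 mL containers = 116 mL) = 341 mL.
341 mL is within the cargo aircraft limit of 500 mL for Category CR.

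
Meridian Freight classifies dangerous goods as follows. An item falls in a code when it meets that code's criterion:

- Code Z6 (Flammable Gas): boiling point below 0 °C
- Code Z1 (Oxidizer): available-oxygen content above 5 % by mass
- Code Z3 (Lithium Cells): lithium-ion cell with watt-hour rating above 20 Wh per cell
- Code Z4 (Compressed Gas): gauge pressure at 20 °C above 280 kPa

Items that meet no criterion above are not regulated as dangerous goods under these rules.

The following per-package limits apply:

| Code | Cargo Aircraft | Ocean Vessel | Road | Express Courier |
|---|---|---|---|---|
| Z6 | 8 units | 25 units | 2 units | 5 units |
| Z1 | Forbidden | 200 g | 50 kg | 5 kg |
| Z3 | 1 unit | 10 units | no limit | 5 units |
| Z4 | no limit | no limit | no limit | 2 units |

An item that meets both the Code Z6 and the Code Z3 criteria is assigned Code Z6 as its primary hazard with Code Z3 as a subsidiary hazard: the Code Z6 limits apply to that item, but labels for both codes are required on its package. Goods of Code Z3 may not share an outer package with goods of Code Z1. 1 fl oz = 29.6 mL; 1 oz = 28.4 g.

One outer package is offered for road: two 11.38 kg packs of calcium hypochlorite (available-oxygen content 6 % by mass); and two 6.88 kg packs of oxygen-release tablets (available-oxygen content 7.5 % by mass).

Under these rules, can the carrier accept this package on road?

Yes

Calcium hypochlorite: available-oxygen content 6 % by mass > 5 % by mass → Code Z1 (Oxidizer).
The oxygen-release tablets have available-oxygen content 7.5 % by mass, which is > 5 % by mass, so they are Code Z1 (Oxidizer).
Total Code Z1: (two 11.38 kg packs = 22.76 kg) + (two 6.88 kg packs = 13.76 kg) = 36.52 kg.
That is within the Code Z1 road limit of 50 kg.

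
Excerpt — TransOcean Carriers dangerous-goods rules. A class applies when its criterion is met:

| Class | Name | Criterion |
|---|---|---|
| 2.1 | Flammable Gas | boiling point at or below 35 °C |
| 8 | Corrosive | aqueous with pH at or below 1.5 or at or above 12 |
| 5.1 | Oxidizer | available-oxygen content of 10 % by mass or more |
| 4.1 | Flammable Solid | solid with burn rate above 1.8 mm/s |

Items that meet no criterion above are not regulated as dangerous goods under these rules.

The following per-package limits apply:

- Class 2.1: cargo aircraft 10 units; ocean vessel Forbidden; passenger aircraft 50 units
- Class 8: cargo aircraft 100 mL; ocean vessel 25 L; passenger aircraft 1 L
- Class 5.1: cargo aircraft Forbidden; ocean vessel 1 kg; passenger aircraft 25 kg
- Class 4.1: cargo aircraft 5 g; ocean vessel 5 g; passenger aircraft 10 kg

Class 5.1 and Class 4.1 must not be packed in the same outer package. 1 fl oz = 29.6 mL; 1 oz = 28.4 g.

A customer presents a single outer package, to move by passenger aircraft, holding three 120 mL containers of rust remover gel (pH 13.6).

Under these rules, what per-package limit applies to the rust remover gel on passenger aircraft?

1 L

With pH 13.6 (≥ 12), the rust remover gel falls in Class 8.
The passenger aircraft limit for Class 8 is 1 L.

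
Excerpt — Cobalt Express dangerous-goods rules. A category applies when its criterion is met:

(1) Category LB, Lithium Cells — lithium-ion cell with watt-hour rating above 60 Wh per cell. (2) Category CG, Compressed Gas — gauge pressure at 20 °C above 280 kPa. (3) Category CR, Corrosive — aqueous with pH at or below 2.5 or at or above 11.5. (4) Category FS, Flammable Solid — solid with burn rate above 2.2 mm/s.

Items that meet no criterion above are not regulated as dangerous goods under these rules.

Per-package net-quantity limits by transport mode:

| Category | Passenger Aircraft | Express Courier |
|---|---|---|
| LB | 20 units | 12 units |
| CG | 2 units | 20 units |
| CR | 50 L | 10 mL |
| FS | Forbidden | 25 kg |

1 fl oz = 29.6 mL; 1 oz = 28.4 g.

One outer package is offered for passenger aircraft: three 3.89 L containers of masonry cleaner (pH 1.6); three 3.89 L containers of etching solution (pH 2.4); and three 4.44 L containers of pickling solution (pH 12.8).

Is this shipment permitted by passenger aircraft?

Yes

The masonry cleaner has pH 1.6, which is ≤ 2.5, so it is Category CR (Corrosive).
The etching solution has pH 2.4, which is ≤ 2.5, so it is Category CR (Corrosive).
pH 12.8 meets the Category CR criterion (Corrosive), so the pickling solution is Category CR.
Total Category CR: (three 3.89 L containers = 11.67 L) + (three 3.89 L containers = 11.67 L) + (three 4.44 L containers = 13.32 L) = 36.66 L.
36.66 L is within the passenger aircraft limit of 50 L for Category CR.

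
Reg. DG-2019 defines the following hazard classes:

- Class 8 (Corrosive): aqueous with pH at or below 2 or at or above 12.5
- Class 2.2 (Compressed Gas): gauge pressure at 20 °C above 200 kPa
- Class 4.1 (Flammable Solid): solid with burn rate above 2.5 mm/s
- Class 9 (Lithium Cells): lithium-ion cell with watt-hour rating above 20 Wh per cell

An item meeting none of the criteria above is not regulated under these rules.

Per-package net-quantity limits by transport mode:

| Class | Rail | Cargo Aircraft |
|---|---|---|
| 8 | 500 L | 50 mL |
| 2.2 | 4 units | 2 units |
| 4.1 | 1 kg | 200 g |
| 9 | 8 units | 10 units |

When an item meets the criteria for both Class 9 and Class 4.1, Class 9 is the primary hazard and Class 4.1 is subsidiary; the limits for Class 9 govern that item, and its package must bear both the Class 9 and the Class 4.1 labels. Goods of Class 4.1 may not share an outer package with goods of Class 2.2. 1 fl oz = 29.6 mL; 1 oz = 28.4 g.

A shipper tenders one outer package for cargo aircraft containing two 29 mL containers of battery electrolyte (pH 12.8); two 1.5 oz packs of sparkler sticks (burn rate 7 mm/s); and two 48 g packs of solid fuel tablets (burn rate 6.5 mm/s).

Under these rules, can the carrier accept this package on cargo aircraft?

The battery electrolyte has pH 12.8, which is ≥ 12.5, so it is Class 8 (Corrosive).
Sparkler sticks: burn rate 7 mm/s > 2.5 mm/s → Class 4.1 (Flammable Solid).
Solid fuel tablets: burn rate 6.5 mm/s > 2.5 mm/s → Class 4.1 (Flammable Solid).
Class 8 quantity: two 29 mL containers = 58 mL.
58 mL exceeds the cargo aircraft limit of 50 mL for Class 8.
Total Class 4.1: (two 1.5 oz packs = 85.2 g) + (two 48 g packs = 96 g) = 181.2 g.
181.2 g ≤ 200 g (cargo aircraft limit, Class 4.1) — within limit.
The segregation rule (Class 4.1 with Class 2.2) does not apply to Class 8 with Class 4.1.

No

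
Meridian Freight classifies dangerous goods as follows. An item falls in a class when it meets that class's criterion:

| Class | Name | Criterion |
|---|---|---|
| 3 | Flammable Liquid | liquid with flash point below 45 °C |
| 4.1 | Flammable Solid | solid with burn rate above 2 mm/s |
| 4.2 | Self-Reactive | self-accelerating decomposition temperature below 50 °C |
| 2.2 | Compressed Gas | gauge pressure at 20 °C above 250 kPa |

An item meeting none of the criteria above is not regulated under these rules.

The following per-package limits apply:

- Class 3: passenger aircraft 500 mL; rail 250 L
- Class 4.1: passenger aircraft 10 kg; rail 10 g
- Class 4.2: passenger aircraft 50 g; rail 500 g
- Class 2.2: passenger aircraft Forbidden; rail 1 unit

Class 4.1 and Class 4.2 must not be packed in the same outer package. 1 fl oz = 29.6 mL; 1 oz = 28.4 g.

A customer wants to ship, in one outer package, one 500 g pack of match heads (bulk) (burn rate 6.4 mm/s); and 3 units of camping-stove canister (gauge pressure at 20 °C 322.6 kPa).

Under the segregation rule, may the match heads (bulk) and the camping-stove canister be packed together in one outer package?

Yes

With burn rate 6.4 mm/s (> 2 mm/s), the match heads (bulk) fall in Class 4.1.
With gauge pressure at 20 °C 322.6 kPa (> 250 kPa), the camping-stove canister falls in Class 2.2.
No segregation rule bars Class 4.1 with Class 2.2.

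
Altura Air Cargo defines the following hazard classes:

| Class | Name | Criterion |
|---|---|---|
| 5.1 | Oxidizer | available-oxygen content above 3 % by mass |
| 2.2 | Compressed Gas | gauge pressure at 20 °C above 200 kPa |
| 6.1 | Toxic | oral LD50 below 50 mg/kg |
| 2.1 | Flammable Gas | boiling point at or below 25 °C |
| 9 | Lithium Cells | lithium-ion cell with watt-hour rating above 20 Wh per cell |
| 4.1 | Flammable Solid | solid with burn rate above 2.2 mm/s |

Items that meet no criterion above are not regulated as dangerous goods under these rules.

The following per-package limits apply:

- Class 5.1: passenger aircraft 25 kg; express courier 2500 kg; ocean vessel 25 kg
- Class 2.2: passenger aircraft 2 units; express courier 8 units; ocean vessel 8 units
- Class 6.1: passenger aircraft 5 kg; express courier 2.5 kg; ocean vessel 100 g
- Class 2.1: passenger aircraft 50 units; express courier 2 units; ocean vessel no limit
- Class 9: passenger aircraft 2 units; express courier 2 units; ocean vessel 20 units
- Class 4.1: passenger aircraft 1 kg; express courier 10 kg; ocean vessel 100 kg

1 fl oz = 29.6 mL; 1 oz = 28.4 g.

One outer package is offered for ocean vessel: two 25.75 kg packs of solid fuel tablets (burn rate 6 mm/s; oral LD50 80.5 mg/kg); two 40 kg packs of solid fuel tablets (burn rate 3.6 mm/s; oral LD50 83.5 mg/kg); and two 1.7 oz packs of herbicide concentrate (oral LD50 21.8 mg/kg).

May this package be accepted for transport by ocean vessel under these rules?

Burn rate 6 mm/s meets the Class 4.1 criterion (Flammable Solid), so the solid fuel tablets are Class 4.1.
Burn rate 3.6 mm/s meets the Class 4.1 criterion (Flammable Solid), so the solid fuel tablets are Class 4.1.
Herbicide concentrate: oral LD50 21.8 mg/kg < 50 mg/kg → Class 6.1 (Toxic).
Class 4.1 net quantity: (two 25.75 kg packs = 51.5 kg) + (two 40 kg packs = 80 kg) = 131.5 kg.
131.5 kg > 100 kg (ocean vessel limit, Class 4.1) — over the limit.
Class 6.1 quantity: two 1.7 oz packs = 96.56 g.
96.56 g is within the ocean vessel limit of 100 g for Class 6.1.

No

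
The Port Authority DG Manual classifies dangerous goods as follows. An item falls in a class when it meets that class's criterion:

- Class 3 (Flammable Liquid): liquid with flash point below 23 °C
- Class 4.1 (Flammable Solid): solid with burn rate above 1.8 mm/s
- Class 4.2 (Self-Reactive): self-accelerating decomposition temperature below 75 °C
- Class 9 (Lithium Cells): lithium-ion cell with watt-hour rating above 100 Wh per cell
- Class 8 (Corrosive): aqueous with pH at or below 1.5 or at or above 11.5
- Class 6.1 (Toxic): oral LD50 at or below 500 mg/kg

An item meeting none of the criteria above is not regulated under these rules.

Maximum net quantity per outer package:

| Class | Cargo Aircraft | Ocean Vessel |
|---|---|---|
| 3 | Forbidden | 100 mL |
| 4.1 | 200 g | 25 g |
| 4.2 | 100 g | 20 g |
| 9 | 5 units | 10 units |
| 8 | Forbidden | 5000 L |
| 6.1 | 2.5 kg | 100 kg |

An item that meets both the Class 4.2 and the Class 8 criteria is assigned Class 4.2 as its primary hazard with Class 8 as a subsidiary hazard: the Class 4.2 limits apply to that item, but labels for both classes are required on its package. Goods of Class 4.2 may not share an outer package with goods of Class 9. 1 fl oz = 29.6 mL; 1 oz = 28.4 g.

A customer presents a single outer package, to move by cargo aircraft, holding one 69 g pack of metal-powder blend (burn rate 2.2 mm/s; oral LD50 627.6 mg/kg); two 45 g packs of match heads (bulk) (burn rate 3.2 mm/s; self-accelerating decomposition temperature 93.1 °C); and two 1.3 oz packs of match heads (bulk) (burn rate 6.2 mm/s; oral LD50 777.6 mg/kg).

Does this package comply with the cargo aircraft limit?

No

The metal-powder blend has burn rate 2.2 mm/s, which is > 1.8 mm/s, so it is Class 4.1 (Flammable Solid).
Match heads (bulk): burn rate 3.2 mm/s > 1.8 mm/s → Class 4.1 (Flammable Solid).
The match heads (bulk) have burn rate 6.2 mm/s, which is > 1.8 mm/s, so they are Class 4.1 (Flammable Solid).
Total Class 4.1: 69 g + (two 45 g packs = 90 g) + (two 1.3 oz packs = 73.84 g) = 232.84 g.
232.84 g > 200 g (cargo aircraft limit, Class 4.1) — over the limit.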